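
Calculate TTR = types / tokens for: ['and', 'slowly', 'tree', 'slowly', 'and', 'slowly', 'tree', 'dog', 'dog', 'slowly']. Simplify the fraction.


Tokens: 10
Unique types: ('and', 'dog', 'slowly', 'tree') = 4
TTR = 4/10
Simplify: divide both by 2 -> 2/5
TTR = 2/5

2/5


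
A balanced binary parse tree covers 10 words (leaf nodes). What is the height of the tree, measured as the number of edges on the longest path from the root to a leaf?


In a balanced binary tree with n leaves the deepest leaf is ceil(log2(n)) edges below the root.
log2(10) = 3.3219
ceil(3.3219) = 4
height (edges) = 4

4


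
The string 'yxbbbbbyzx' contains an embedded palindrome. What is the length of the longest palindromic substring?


Scanning 'yxbbbbbyzx' for palindromic substrings.
Substring at positions 2-6: 'bbbbb'.
Check: reverse('bbbbb') = 'bbbbb' -> palindrome confirmed.
Neighbouring characters ('x' / 'y') break symmetry, so it cannot extend further.
No longer palindromic substring exists; longest length = 5

5


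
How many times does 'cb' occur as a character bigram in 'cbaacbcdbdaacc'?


Scanning 'cbaacbcdbdaacc' for bigram 'cb':
  Position 0: 'cb' -> MATCH
  Position 1: 'ba' -> no
  Position 2: 'aa' -> no
  Position 3: 'ac' -> no
  Position 4: 'cb' -> MATCH
  Position 5: 'bc' -> no
  Position 6: 'cd' -> no
  Position 7: 'db' -> no
  Position 8: 'bd' -> no
  Position 9: 'da' -> no
  Position 10: 'aa' -> no
  Position 11: 'ac' -> no
  Position 12: 'cc' -> no
Total matches: 2

2


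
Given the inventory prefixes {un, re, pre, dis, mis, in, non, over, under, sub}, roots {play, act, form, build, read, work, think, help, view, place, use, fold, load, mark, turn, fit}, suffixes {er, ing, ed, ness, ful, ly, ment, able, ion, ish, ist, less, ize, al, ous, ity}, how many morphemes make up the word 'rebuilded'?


Segmenting 'rebuilded' against the inventory:
  're' -> prefix (morpheme 1)
  'build' -> root (morpheme 2)
  'ed' -> suffix (morpheme 3)
Total morphemes: 3

3


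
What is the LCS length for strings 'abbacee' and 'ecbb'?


DP table for LCS of 'abbacee' and 'ecbb':
       e  c  b  b
    0  0  0  0  0
  a 0  0  0  0  0
  b 0  0  0  1  1
  b 0  0  0  1  2
  a 0  0  0  1  2
  c 0  0  1  1  2
  e 0  1  1  1  2
  e 0  1  1  1  2
LCS: 'bb'
LCS length = 2

2


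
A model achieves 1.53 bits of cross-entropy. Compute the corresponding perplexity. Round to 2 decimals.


Perplexity formula: PP = 2^H
H = 1.53
PP = 2^1.53
Decompose: 2^1.53 = 2^1 * 2^0.53
2^1 = 2, 2^0.53 ~ 1.4439292
PP ~ 2 * 1.4439292 = 2.8878584
Rounded to 2 decimals: 2.89

2.89


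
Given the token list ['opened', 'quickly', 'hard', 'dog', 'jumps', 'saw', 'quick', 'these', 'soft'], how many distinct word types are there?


Listing all tokens and tracking unique types:
  Token 1: 'opened' -> NEW (unique so far: 1)
  Token 2: 'quickly' -> NEW (unique so far: 2)
  Token 3: 'hard' -> NEW (unique so far: 3)
  Token 4: 'dog' -> NEW (unique so far: 4)
  Token 5: 'jumps' -> NEW (unique so far: 5)
  Token 6: 'saw' -> NEW (unique so far: 6)
  Token 7: 'quick' -> NEW (unique so far: 7)
  Token 8: 'these' -> NEW (unique so far: 8)
  Token 9: 'soft' -> NEW (unique so far: 9)
Unique types: ('dog', 'hard', 'jumps', 'opened', 'quick', 'quickly', 'saw', 'soft', 'these')
Vocabulary size: 9

9


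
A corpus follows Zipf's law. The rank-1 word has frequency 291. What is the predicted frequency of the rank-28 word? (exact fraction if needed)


Zipf's law: freq(rank) = f1 / rank
f1 = 291, rank = 28
freq = 291 / 28
GCD(291, 28) = 1
Simplified: 291/28

291/28


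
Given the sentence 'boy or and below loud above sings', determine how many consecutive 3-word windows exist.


Word trigrams from [7] words:
  Trigram 1: (boy or and)
  Trigram 2: (or and below)
  Trigram 3: (and below loud)
  Trigram 4: (below loud above)
  Trigram 5: (loud above sings)
Total word trigrams: 7 - 2 = 5

5


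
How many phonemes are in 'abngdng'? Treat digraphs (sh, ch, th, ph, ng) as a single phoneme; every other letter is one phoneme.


Parsing 'abngdng' greedily, digraphs first:
  'a' -> vowel phoneme (phonemes so far: 1)
  'b' -> consonant phoneme (phonemes so far: 2)
  'ng' -> digraph (1 consonant phoneme) (phonemes so far: 3)
  'd' -> consonant phoneme (phonemes so far: 4)
  'ng' -> digraph (1 consonant phoneme) (phonemes so far: 5)
Total phonemes: 5

5


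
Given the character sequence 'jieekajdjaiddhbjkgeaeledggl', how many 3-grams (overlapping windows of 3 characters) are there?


String 'jieekajdjaiddhbjkgeaeledggl' has length L = 27.
Number of overlapping n-grams = L - n + 1
Substituting: 27 - 3 + 1 = 25

25


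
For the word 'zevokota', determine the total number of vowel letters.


Scanning each character of 'zevokota':
  Position 1: 'z' -> consonant (running count: 0)
  Position 2: 'e' -> vowel (running count: 1)
  Position 3: 'v' -> consonant (running count: 1)
  Position 4: 'o' -> vowel (running count: 2)
  Position 5: 'k' -> consonant (running count: 2)
  Position 6: 'o' -> vowel (running count: 3)
  Position 7: 't' -> consonant (running count: 3)
  Position 8: 'a' -> vowel (running count: 4)
Total vowels: 4

4


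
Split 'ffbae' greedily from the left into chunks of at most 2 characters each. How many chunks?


'ffbae' has 5 characters.
Chunking with max size 2:
  Chunk 1: 'ff' (positions 0-1)
  Chunk 2: 'ba' (positions 2-3)
  Chunk 3: 'e' (positions 4-4)
Total chunks: ceil(5 / 2) = 3

3


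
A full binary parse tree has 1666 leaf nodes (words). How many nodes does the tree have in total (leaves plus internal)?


Leaf nodes (terminals): 1666
Internal nodes = n - 1 = 1666 - 1 = 1665
Total = leaves + internal = 1666 + 1665 = 3331

3331


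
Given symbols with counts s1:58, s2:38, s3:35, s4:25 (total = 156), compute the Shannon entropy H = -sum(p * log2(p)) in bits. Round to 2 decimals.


Computing entropy H = -sum(p_i * log2(p_i)):
  s1: p = 58/156 = 0.3718, -p*log2(p) = 0.5307
  s2: p = 38/156 = 0.2436, -p*log2(p) = 0.4963
  s3: p = 35/156 = 0.2244, -p*log2(p) = 0.4837
  s4: p = 25/156 = 0.1603, -p*log2(p) = 0.4233
H = sum of terms = 1.9340
Rounded to 2 decimals: 1.93

1.93


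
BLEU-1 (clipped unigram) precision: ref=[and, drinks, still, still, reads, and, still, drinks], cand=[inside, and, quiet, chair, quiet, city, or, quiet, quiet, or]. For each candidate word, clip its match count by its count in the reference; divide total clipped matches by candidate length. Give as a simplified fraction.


Reference word counts: {'and': 2, 'drinks': 2, 'reads': 1, 'still': 3}
Checking each candidate word (with clipping):
  'inside' -> not in reference -> no match (matches: 0)
  'and' -> in reference (ref count 2, used 1/2) -> match (matches: 1)
  'quiet' -> not in reference -> no match (matches: 1)
  'chair' -> not in reference -> no match (matches: 1)
  'quiet' -> not in reference -> no match (matches: 1)
  'city' -> not in reference -> no match (matches: 1)
  'or' -> not in reference -> no match (matches: 1)
  'quiet' -> not in reference -> no match (matches: 1)
  'quiet' -> not in reference -> no match (matches: 1)
  'or' -> not in reference -> no match (matches: 1)
Clipped matches: 1, Candidate length: 10
Precision = 1/10

1/10


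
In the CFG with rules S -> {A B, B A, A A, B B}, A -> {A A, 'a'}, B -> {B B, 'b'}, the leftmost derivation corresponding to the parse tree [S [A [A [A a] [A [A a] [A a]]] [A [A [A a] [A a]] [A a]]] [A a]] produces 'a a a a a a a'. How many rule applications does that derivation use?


Every bracketed nonterminal node [X ...] in the tree is produced by exactly one rule application.
Reading the tree off as a leftmost derivation:
  Step 1: S  =>  A A   (applied S -> A A)
  Step 2: A A  =>  A A A   (applied A -> A A)
  Step 3: A A A  =>  A A A A   (applied A -> A A)
  Step 4: A A A A  =>  a A A A   (applied A -> a)
  Step 5: a A A A  =>  a A A A A   (applied A -> A A)
  Step 6: a A A A A  =>  a a A A A   (applied A -> a)
  Step 7: a a A A A  =>  a a a A A   (applied A -> a)
  Step 8: a a a A A  =>  a a a A A A   (applied A -> A A)
  Step 9: a a a A A A  =>  a a a A A A A   (applied A -> A A)
  Step 10: a a a A A A A  =>  a a a a A A A   (applied A -> a)
  Step 11: a a a a A A A  =>  a a a a a A A   (applied A -> a)
  Step 12: a a a a a A A  =>  a a a a a a A   (applied A -> a)
  Step 13: a a a a a a A  =>  a a a a a a a   (applied A -> a)
Final yield: a a a a a a a
Total rewrite steps: 13

13


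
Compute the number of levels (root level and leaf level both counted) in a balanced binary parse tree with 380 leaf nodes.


In a balanced binary tree with n leaves the deepest leaf is ceil(log2(n)) edges below the root,
so counting node levels inclusive of root and leaves gives ceil(log2(n)) + 1 levels.
log2(380) = 8.5699
ceil(8.5699) = 9
levels = 9 + 1 = 10

10


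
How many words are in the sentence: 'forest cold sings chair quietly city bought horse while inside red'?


Counting words by splitting on spaces:
  Word 1: 'forest'
  Word 2: 'cold'
  Word 3: 'sings'
  Word 4: 'chair'
  Word 5: 'quietly'
  Word 6: 'city'
  Word 7: 'bought'
  Word 8: 'horse'
  Word 9: 'while'
  Word 10: 'inside'
  Word 11: 'red'
Total words: 11

11


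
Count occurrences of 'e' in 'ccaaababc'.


Scanning 'ccaaababc' for 'e':
  No matches found.
Total occurrences of 'e': 0

0


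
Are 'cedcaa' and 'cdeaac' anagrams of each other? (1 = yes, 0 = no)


Sort characters of 'cedcaa': 'aaccde'
Sort characters of 'cdeaac': 'aaccde'
Sorted forms match -> they ARE anagrams
Result: 1

1


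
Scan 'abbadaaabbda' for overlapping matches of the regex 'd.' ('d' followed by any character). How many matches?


Pattern: d. means 'd' followed by any character.
Scanning 'abbadaaabbda' position-by-position:
  Pos 0: window 'ab' -> no
  Pos 1: window 'bb' -> no
  Pos 2: window 'ba' -> no
  Pos 3: window 'ad' -> no
  Pos 4: window 'da' -> MATCH
  Pos 5: window 'aa' -> no
  Pos 6: window 'aa' -> no
  Pos 7: window 'ab' -> no
  Pos 8: window 'bb' -> no
  Pos 9: window 'bd' -> no
  Pos 10: window 'da' -> MATCH
  Pos 11: window 'a' -> no
Total matches: 2

2


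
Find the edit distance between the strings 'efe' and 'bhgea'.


Building DP table for s1='efe' (len 3) and s2='bhgea' (len 5):
       b  h  g  e  a
    0  1  2  3  4  5
  e 1  1  2  3  3  4
  f 2  2  2  3  4  4
  e 3  3  3  3  3  4
Edit distance = dp[3][5] = 4

4


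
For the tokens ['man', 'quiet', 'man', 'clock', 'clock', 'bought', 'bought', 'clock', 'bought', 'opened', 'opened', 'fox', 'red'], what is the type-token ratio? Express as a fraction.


Tokens: 13
Unique types: ('bought', 'clock', 'fox', 'man', 'opened', 'quiet', 'red') = 7
TTR = 7/13
Already in lowest terms.

7/13


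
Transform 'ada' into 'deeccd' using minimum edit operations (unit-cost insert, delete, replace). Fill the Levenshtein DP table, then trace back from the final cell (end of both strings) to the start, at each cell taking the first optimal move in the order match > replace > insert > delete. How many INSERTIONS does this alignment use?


Edit distance = 6. Backtracking from cell (3, 6) with preference match > replace > insert > delete,
then listing the resulting alignment 'ada' -> 'deeccd' left to right:
  Step 1: insert 'd' [insertion #1]
  Step 2: insert 'e' [insertion #2]
  Step 3: insert 'e' [insertion #3]
  Step 4: replace a->c
  Step 5: replace d->c
  Step 6: replace a->d
Total insertions: 3

3


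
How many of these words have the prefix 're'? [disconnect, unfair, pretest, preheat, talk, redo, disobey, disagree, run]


Checking each word for prefix 're':
  'disconnect' -> no (count: 0)
  'unfair' -> no (count: 0)
  'pretest' -> no (count: 0)
  'preheat' -> no (count: 0)
  'talk' -> no (count: 0)
  'redo' -> YES, starts with 're' (count: 1)
  'disobey' -> no (count: 1)
  'disagree' -> no (count: 1)
  'run' -> no (count: 1)
Total with prefix 're': 1

1


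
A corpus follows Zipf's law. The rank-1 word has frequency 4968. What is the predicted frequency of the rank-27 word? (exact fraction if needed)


Zipf's law: freq(rank) = f1 / rank
f1 = 4968, rank = 27
freq = 4968 / 27
= 184

184


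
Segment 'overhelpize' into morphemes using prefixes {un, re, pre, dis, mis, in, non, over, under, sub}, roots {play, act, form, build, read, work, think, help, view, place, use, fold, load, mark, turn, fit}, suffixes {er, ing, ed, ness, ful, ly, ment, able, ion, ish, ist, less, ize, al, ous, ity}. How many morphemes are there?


Segmenting 'overhelpize' against the inventory:
  'over' -> prefix (morpheme 1)
  'help' -> root (morpheme 2)
  'ize' -> suffix (morpheme 3)
Total morphemes: 3

3


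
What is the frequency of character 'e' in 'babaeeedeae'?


Scanning 'babaeeedeae' for 'e':
  Position 4: 'e' -> MATCH (count: 1)
  Position 5: 'e' -> MATCH (count: 2)
  Position 6: 'e' -> MATCH (count: 3)
  Position 8: 'e' -> MATCH (count: 4)
  Position 10: 'e' -> MATCH (count: 5)
Total occurrences of 'e': 5

5


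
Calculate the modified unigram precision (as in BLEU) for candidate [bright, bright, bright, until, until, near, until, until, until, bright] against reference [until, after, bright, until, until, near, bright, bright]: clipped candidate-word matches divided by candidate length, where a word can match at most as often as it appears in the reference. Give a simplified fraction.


Reference word counts: {'after': 1, 'bright': 3, 'near': 1, 'until': 3}
Checking each candidate word (with clipping):
  'bright' -> in reference (ref count 3, used 1/3) -> match (matches: 1)
  'bright' -> in reference (ref count 3, used 2/3) -> match (matches: 2)
  'bright' -> in reference (ref count 3, used 3/3) -> match (matches: 3)
  'until' -> in reference (ref count 3, used 1/3) -> match (matches: 4)
  'until' -> in reference (ref count 3, used 2/3) -> match (matches: 5)
  'near' -> in reference (ref count 1, used 1/1) -> match (matches: 6)
  'until' -> in reference (ref count 3, used 3/3) -> match (matches: 7)
  'until' -> ref count 3 already used up (3/3) -> clipped, no match (matches: 7)
  'until' -> ref count 3 already used up (3/3) -> clipped, no match (matches: 7)
  'bright' -> ref count 3 already used up (3/3) -> clipped, no match (matches: 7)
Clipped matches: 7, Candidate length: 10
Precision = 7/10

7/10


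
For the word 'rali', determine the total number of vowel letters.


Scanning each character of 'rali':
  Position 1: 'r' -> consonant (running count: 0)
  Position 2: 'a' -> vowel (running count: 1)
  Position 3: 'l' -> consonant (running count: 1)
  Position 4: 'i' -> vowel (running count: 2)
Total vowels: 2

2


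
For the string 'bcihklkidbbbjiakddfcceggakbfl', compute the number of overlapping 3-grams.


String 'bcihklkidbbbjiakddfcceggakbfl' has length L = 29.
Number of overlapping n-grams = L - n + 1
Substituting: 29 - 3 + 1 = 27

27


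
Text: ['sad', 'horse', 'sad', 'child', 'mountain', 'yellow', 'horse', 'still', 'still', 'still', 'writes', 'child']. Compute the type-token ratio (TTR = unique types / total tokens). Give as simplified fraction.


Tokens: 12
Unique types: ('child', 'horse', 'mountain', 'sad', 'still', 'writes', 'yellow') = 7
TTR = 7/12
Already in lowest terms.

7/12


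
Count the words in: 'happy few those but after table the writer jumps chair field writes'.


Counting words by splitting on spaces:
  Word 1: 'happy'
  Word 2: 'few'
  Word 3: 'those'
  Word 4: 'but'
  Word 5: 'after'
  Word 6: 'table'
  Word 7: 'the'
  Word 8: 'writer'
  Word 9: 'jumps'
  Word 10: 'chair'
  Word 11: 'field'
  Word 12: 'writes'
Total words: 12

12


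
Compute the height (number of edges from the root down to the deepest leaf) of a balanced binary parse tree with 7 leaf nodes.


In a balanced binary tree with n leaves the deepest leaf is ceil(log2(n)) edges below the root.
log2(7) = 2.8074
ceil(2.8074) = 3
height (edges) = 3

3


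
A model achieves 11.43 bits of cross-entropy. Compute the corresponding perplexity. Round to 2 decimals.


Perplexity formula: PP = 2^H
H = 11.43
PP = 2^11.43
Decompose: 2^11.43 = 2^11 * 2^0.43
2^11 = 2048, 2^0.43 ~ 1.3472336
PP ~ 2048 * 1.3472336 = 2759.1344128
Rounded to 2 decimals: 2759.13

2759.13


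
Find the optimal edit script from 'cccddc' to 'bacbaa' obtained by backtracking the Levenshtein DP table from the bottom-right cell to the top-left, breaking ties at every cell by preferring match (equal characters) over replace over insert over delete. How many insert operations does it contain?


Edit distance = 5. Backtracking from cell (6, 6) with preference match > replace > insert > delete,
then listing the resulting alignment 'cccddc' -> 'bacbaa' left to right:
  Step 1: replace c->b
  Step 2: replace c->a
  Step 3: keep 'c'
  Step 4: replace d->b
  Step 5: replace d->a
  Step 6: replace c->a
Total insertions: 0

0


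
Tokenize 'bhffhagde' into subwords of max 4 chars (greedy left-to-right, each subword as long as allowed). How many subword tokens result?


'bhffhagde' has 9 characters.
Chunking with max size 4:
  Chunk 1: 'bhff' (positions 0-3)
  Chunk 2: 'hagd' (positions 4-7)
  Chunk 3: 'e' (positions 8-8)
Total chunks: ceil(9 / 4) = 3

3


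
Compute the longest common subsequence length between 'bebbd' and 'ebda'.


DP table for LCS of 'bebbd' and 'ebda':
       e  b  d  a
    0  0  0  0  0
  b 0  0  1  1  1
  e 0  1  1  1  1
  b 0  1  2  2  2
  b 0  1  2  2  2
  d 0  1  2  3  3
LCS: 'ebd'
LCS length = 3

3


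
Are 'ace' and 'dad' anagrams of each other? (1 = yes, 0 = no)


Sort characters of 'ace': 'ace'
Sort characters of 'dad': 'add'
Sorted forms differ -> they are NOT anagrams
Result: 0

0


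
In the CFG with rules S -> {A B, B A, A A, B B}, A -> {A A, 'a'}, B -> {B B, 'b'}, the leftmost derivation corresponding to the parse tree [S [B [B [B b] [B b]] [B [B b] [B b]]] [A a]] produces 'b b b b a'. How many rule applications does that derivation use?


Every bracketed nonterminal node [X ...] in the tree is produced by exactly one rule application.
Reading the tree off as a leftmost derivation:
  Step 1: S  =>  B A   (applied S -> B A)
  Step 2: B A  =>  B B A   (applied B -> B B)
  Step 3: B B A  =>  B B B A   (applied B -> B B)
  Step 4: B B B A  =>  b B B A   (applied B -> b)
  Step 5: b B B A  =>  b b B A   (applied B -> b)
  Step 6: b b B A  =>  b b B B A   (applied B -> B B)
  Step 7: b b B B A  =>  b b b B A   (applied B -> b)
  Step 8: b b b B A  =>  b b b b A   (applied B -> b)
  Step 9: b b b b A  =>  b b b b a   (applied A -> a)
Final yield: b b b b a
Total rewrite steps: 9

9


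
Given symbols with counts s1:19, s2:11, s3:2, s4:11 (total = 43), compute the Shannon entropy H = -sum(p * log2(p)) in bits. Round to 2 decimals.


Computing entropy H = -sum(p_i * log2(p_i)):
  s1: p = 19/43 = 0.4419, -p*log2(p) = 0.5207
  s2: p = 11/43 = 0.2558, -p*log2(p) = 0.5031
  s3: p = 2/43 = 0.0465, -p*log2(p) = 0.2059
  s4: p = 11/43 = 0.2558, -p*log2(p) = 0.5031
H = sum of terms = 1.7328
Rounded to 2 decimals: 1.73

1.73


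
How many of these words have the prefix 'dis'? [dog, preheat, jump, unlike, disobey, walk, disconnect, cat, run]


Checking each word for prefix 'dis':
  'dog' -> no (count: 0)
  'preheat' -> no (count: 0)
  'jump' -> no (count: 0)
  'unlike' -> no (count: 0)
  'disobey' -> YES, starts with 'dis' (count: 1)
  'walk' -> no (count: 1)
  'disconnect' -> YES, starts with 'dis' (count: 2)
  'cat' -> no (count: 2)
  'run' -> no (count: 2)
Total with prefix 'dis': 2

2


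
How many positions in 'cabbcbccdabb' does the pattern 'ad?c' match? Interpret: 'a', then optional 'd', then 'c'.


Pattern: ad?c means 'a', then optional 'd', then 'c'.
Scanning 'cabbcbccdabb' position-by-position:
  Pos 0: window 'cab' -> no
  Pos 1: window 'abb' -> no
  Pos 2: window 'bbc' -> no
  Pos 3: window 'bcb' -> no
  Pos 4: window 'cbc' -> no
  Pos 5: window 'bcc' -> no
  Pos 6: window 'ccd' -> no
  Pos 7: window 'cda' -> no
  Pos 8: window 'dab' -> no
  Pos 9: window 'abb' -> no
  Pos 10: window 'bb' -> no
  Pos 11: window 'b' -> no
Total matches: 0

0


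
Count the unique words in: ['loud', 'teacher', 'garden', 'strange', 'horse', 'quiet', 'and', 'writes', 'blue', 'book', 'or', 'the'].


Listing all tokens and tracking unique types:
  Token 1: 'loud' -> NEW (unique so far: 1)
  Token 2: 'teacher' -> NEW (unique so far: 2)
  Token 3: 'garden' -> NEW (unique so far: 3)
  Token 4: 'strange' -> NEW (unique so far: 4)
  Token 5: 'horse' -> NEW (unique so far: 5)
  Token 6: 'quiet' -> NEW (unique so far: 6)
  Token 7: 'and' -> NEW (unique so far: 7)
  Token 8: 'writes' -> NEW (unique so far: 8)
  Token 9: 'blue' -> NEW (unique so far: 9)
  Token 10: 'book' -> NEW (unique so far: 10)
  Token 11: 'or' -> NEW (unique so far: 11)
  Token 12: 'the' -> NEW (unique so far: 12)
Unique types: ('and', 'blue', 'book', 'garden', 'horse', 'loud', 'or', 'quiet', 'strange', 'teacher', 'the', 'writes')
Vocabulary size: 12

12


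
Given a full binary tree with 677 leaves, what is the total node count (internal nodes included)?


Leaf nodes (terminals): 677
Internal nodes = n - 1 = 677 - 1 = 676
Total = leaves + internal = 677 + 676 = 1353

1353


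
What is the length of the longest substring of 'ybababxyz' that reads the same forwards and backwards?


Scanning 'ybababxyz' for palindromic substrings.
Substring at positions 1-5: 'babab'.
Check: reverse('babab') = 'babab' -> palindrome confirmed.
Neighbouring characters ('y' / 'x') break symmetry, so it cannot extend further.
No longer palindromic substring exists; longest length = 5

5


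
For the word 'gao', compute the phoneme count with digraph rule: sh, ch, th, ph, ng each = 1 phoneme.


Parsing 'gao' greedily, digraphs first:
  'g' -> consonant phoneme (phonemes so far: 1)
  'a' -> vowel phoneme (phonemes so far: 2)
  'o' -> vowel phoneme (phonemes so far: 3)
Total phonemes: 3

3


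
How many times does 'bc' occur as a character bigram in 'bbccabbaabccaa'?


Scanning 'bbccabbaabccaa' for bigram 'bc':
  Position 0: 'bb' -> no
  Position 1: 'bc' -> MATCH
  Position 2: 'cc' -> no
  Position 3: 'ca' -> no
  Position 4: 'ab' -> no
  Position 5: 'bb' -> no
  Position 6: 'ba' -> no
  Position 7: 'aa' -> no
  Position 8: 'ab' -> no
  Position 9: 'bc' -> MATCH
  Position 10: 'cc' -> no
  Position 11: 'ca' -> no
  Position 12: 'aa' -> no
Total matches: 2

2


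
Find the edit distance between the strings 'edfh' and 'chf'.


Building DP table for s1='edfh' (len 4) and s2='chf' (len 3):
       c  h  f
    0  1  2  3
  e 1  1  2  3
  d 2  2  2  3
  f 3  3  3  2
  h 4  4  3  3
Edit distance = dp[4][3] = 3

3


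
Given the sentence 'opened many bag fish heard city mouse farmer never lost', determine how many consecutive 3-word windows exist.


Word trigrams from [10] words:
  Trigram 1: (opened many bag)
  Trigram 2: (many bag fish)
  Trigram 3: (bag fish heard)
  Trigram 4: (fish heard city)
  Trigram 5: (heard city mouse)
  Trigram 6: (city mouse farmer)
  Trigram 7: (mouse farmer never)
  Trigram 8: (farmer never lost)
Total word trigrams: 10 - 2 = 8

8


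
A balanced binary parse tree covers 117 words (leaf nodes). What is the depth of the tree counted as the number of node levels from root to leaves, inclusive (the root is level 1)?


In a balanced binary tree with n leaves the deepest leaf is ceil(log2(n)) edges below the root,
so counting node levels inclusive of root and leaves gives ceil(log2(n)) + 1 levels.
log2(117) = 6.8704
ceil(6.8704) = 7
levels = 7 + 1 = 8

8


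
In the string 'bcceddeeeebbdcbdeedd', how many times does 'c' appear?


Scanning 'bcceddeeeebbdcbdeedd' for 'c':
  Position 1: 'c' -> MATCH (count: 1)
  Position 2: 'c' -> MATCH (count: 2)
  Position 13: 'c' -> MATCH (count: 3)
Total occurrences of 'c': 3

3


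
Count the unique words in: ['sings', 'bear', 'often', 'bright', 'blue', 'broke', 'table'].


Listing all tokens and tracking unique types:
  Token 1: 'sings' -> NEW (unique so far: 1)
  Token 2: 'bear' -> NEW (unique so far: 2)
  Token 3: 'often' -> NEW (unique so far: 3)
  Token 4: 'bright' -> NEW (unique so far: 4)
  Token 5: 'blue' -> NEW (unique so far: 5)
  Token 6: 'broke' -> NEW (unique so far: 6)
  Token 7: 'table' -> NEW (unique so far: 7)
Unique types: ('bear', 'blue', 'bright', 'broke', 'often', 'sings', 'table')
Vocabulary size: 7

7


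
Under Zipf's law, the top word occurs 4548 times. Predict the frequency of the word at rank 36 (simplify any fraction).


Zipf's law: freq(rank) = f1 / rank
f1 = 4548, rank = 36
freq = 4548 / 36
GCD(4548, 36) = 12
Simplified: 379/3

379/3


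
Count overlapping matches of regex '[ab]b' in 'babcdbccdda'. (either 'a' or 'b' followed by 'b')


Pattern: [ab]b means either 'a' or 'b' followed by 'b'.
Scanning 'babcdbccdda' position-by-position:
  Pos 0: window 'ba' -> no
  Pos 1: window 'ab' -> MATCH
  Pos 2: window 'bc' -> no
  Pos 3: window 'cd' -> no
  Pos 4: window 'db' -> no
  Pos 5: window 'bc' -> no
  Pos 6: window 'cc' -> no
  Pos 7: window 'cd' -> no
  Pos 8: window 'dd' -> no
  Pos 9: window 'da' -> no
  Pos 10: window 'a' -> no
Total matches: 1

1


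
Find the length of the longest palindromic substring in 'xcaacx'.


Scanning 'xcaacx' for palindromic substrings.
Substring at positions 0-5: 'xcaacx'.
Check: reverse('xcaacx') = 'xcaacx' -> palindrome confirmed.
No longer palindromic substring exists; longest length = 6

6


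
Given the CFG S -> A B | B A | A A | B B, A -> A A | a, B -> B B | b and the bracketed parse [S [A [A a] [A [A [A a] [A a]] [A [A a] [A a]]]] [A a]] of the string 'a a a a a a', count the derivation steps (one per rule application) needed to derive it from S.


Every bracketed nonterminal node [X ...] in the tree is produced by exactly one rule application.
Reading the tree off as a leftmost derivation:
  Step 1: S  =>  A A   (applied S -> A A)
  Step 2: A A  =>  A A A   (applied A -> A A)
  Step 3: A A A  =>  a A A   (applied A -> a)
  Step 4: a A A  =>  a A A A   (applied A -> A A)
  Step 5: a A A A  =>  a A A A A   (applied A -> A A)
  Step 6: a A A A A  =>  a a A A A   (applied A -> a)
  Step 7: a a A A A  =>  a a a A A   (applied A -> a)
  Step 8: a a a A A  =>  a a a A A A   (applied A -> A A)
  Step 9: a a a A A A  =>  a a a a A A   (applied A -> a)
  Step 10: a a a a A A  =>  a a a a a A   (applied A -> a)
  Step 11: a a a a a A  =>  a a a a a a   (applied A -> a)
Final yield: a a a a a a
Total rewrite steps: 11

11


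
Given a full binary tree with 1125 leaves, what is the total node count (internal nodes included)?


Leaf nodes (terminals): 1125
Internal nodes = n - 1 = 1125 - 1 = 1124
Total = leaves + internal = 1125 + 1124 = 2249

2249


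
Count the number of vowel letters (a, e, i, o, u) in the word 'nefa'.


Scanning each character of 'nefa':
  Position 1: 'n' -> consonant (running count: 0)
  Position 2: 'e' -> vowel (running count: 1)
  Position 3: 'f' -> consonant (running count: 1)
  Position 4: 'a' -> vowel (running count: 2)
Total vowels: 2

2


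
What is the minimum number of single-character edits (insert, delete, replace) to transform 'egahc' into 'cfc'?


Building DP table for s1='egahc' (len 5) and s2='cfc' (len 3):
       c  f  c
    0  1  2  3
  e 1  1  2  3
  g 2  2  2  3
  a 3  3  3  3
  h 4  4  4  4
  c 5  4  5  4
Edit distance = dp[5][3] = 4

4


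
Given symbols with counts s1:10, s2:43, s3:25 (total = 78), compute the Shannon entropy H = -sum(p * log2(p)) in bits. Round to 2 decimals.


Computing entropy H = -sum(p_i * log2(p_i)):
  s1: p = 10/78 = 0.1282, -p*log2(p) = 0.3799
  s2: p = 43/78 = 0.5513, -p*log2(p) = 0.4736
  s3: p = 25/78 = 0.3205, -p*log2(p) = 0.5261
H = sum of terms = 1.3796
Rounded to 2 decimals: 1.38

1.38


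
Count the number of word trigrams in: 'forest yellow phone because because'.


Word trigrams from [5] words:
  Trigram 1: (forest yellow phone)
  Trigram 2: (yellow phone because)
  Trigram 3: (phone because because)
Total word trigrams: 5 - 2 = 3

3


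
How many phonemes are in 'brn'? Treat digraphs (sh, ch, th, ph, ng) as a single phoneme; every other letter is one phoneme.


Parsing 'brn' greedily, digraphs first:
  'b' -> consonant phoneme (phonemes so far: 1)
  'r' -> consonant phoneme (phonemes so far: 2)
  'n' -> consonant phoneme (phonemes so far: 3)
Total phonemes: 3

3


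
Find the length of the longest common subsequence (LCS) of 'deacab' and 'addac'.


DP table for LCS of 'deacab' and 'addac':
       a  d  d  a  c
    0  0  0  0  0  0
  d 0  0  1  1  1  1
  e 0  0  1  1  1  1
  a 0  1  1  1  2  2
  c 0  1  1  1  2  3
  a 0  1  1  1  2  3
  b 0  1  1  1  2  3
LCS: 'dac'
LCS length = 3

3


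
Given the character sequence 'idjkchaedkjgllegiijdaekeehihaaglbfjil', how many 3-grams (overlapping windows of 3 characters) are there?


String 'idjkchaedkjgllegiijdaekeehihaaglbfjil' has length L = 37.
Number of overlapping n-grams = L - n + 1
Substituting: 37 - 3 + 1 = 35

35


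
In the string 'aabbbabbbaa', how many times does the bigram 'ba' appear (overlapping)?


Scanning 'aabbbabbbaa' for bigram 'ba':
  Position 0: 'aa' -> no
  Position 1: 'ab' -> no
  Position 2: 'bb' -> no
  Position 3: 'bb' -> no
  Position 4: 'ba' -> MATCH
  Position 5: 'ab' -> no
  Position 6: 'bb' -> no
  Position 7: 'bb' -> no
  Position 8: 'ba' -> MATCH
  Position 9: 'aa' -> no
Total matches: 2

2


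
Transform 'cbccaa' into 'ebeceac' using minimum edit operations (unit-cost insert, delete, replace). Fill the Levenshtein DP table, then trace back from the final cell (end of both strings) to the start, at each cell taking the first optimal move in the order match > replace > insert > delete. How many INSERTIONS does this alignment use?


Edit distance = 4. Backtracking from cell (6, 7) with preference match > replace > insert > delete,
then listing the resulting alignment 'cbccaa' -> 'ebeceac' left to right:
  Step 1: replace c->e
  Step 2: keep 'b'
  Step 3: insert 'e' [insertion #1]
  Step 4: keep 'c'
  Step 5: replace c->e
  Step 6: keep 'a'
  Step 7: replace a->c
Total insertions: 1

1


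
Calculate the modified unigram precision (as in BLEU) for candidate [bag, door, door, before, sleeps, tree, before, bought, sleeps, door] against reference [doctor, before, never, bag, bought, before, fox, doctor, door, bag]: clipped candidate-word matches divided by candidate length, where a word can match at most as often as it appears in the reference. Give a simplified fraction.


Reference word counts: {'bag': 2, 'before': 2, 'bought': 1, 'doctor': 2, 'door': 1, 'fox': 1, 'never': 1}
Checking each candidate word (with clipping):
  'bag' -> in reference (ref count 2, used 1/2) -> match (matches: 1)
  'door' -> in reference (ref count 1, used 1/1) -> match (matches: 2)
  'door' -> ref count 1 already used up (1/1) -> clipped, no match (matches: 2)
  'before' -> in reference (ref count 2, used 1/2) -> match (matches: 3)
  'sleeps' -> not in reference -> no match (matches: 3)
  'tree' -> not in reference -> no match (matches: 3)
  'before' -> in reference (ref count 2, used 2/2) -> match (matches: 4)
  'bought' -> in reference (ref count 1, used 1/1) -> match (matches: 5)
  'sleeps' -> not in reference -> no match (matches: 5)
  'door' -> ref count 1 already used up (1/1) -> clipped, no match (matches: 5)
Clipped matches: 5, Candidate length: 10
Precision = 5/10 = 1/2

1/2


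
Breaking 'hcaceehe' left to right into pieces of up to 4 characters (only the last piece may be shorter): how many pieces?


'hcaceehe' has 8 characters.
Chunking with max size 4:
  Chunk 1: 'hcac' (positions 0-3)
  Chunk 2: 'eehe' (positions 4-7)
Total chunks: ceil(8 / 4) = 2

2


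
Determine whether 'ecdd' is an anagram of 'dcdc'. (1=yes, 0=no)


Sort characters of 'ecdd': 'cdde'
Sort characters of 'dcdc': 'ccdd'
Sorted forms differ -> they are NOT anagrams
Result: 0

0


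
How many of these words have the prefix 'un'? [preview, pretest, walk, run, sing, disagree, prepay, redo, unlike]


Checking each word for prefix 'un':
  'preview' -> no (count: 0)
  'pretest' -> no (count: 0)
  'walk' -> no (count: 0)
  'run' -> no (count: 0)
  'sing' -> no (count: 0)
  'disagree' -> no (count: 0)
  'prepay' -> no (count: 0)
  'redo' -> no (count: 0)
  'unlike' -> YES, starts with 'un' (count: 1)
Total with prefix 'un': 1

1


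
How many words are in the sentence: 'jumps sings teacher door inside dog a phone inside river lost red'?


Counting words by splitting on spaces:
  Word 1: 'jumps'
  Word 2: 'sings'
  Word 3: 'teacher'
  Word 4: 'door'
  Word 5: 'inside'
  Word 6: 'dog'
  Word 7: 'a'
  Word 8: 'phone'
  Word 9: 'inside'
  Word 10: 'river'
  Word 11: 'lost'
  Word 12: 'red'
Total words: 12

12


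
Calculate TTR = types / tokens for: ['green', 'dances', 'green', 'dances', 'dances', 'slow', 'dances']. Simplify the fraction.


Tokens: 7
Unique types: ('dances', 'green', 'slow') = 3
TTR = 3/7
Already in lowest terms.

3/7


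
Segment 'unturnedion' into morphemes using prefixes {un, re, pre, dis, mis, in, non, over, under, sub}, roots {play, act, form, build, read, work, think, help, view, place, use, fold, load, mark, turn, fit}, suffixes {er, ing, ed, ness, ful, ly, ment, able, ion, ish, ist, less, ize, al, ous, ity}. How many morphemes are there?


Segmenting 'unturnedion' against the inventory:
  'un' -> prefix (morpheme 1)
  'turn' -> root (morpheme 2)
  'ed' -> suffix (morpheme 3)
  'ion' -> suffix (morpheme 4)
Total morphemes: 4

4


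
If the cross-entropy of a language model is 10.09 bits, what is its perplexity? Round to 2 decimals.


Perplexity formula: PP = 2^H
H = 10.09
PP = 2^10.09
Decompose: 2^10.09 = 2^10 * 2^0.09
2^10 = 1024, 2^0.09 ~ 1.0643702
PP ~ 1024 * 1.0643702 = 1089.9150848
Rounded to 2 decimals: 1089.92

1089.92


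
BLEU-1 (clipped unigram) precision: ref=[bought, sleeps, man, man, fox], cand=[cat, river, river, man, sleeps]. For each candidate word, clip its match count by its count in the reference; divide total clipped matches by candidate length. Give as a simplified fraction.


Reference word counts: {'bought': 1, 'fox': 1, 'man': 2, 'sleeps': 1}
Checking each candidate word (with clipping):
  'cat' -> not in reference -> no match (matches: 0)
  'river' -> not in reference -> no match (matches: 0)
  'river' -> not in reference -> no match (matches: 0)
  'man' -> in reference (ref count 2, used 1/2) -> match (matches: 1)
  'sleeps' -> in reference (ref count 1, used 1/1) -> match (matches: 2)
Clipped matches: 2, Candidate length: 5
Precision = 2/5

2/5


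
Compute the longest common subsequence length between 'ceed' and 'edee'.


DP table for LCS of 'ceed' and 'edee':
       e  d  e  e
    0  0  0  0  0
  c 0  0  0  0  0
  e 0  1  1  1  1
  e 0  1  1  2  2
  d 0  1  2  2  2
LCS: 'ee'
LCS length = 2

2


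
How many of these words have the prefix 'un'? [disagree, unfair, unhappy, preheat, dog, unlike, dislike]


Checking each word for prefix 'un':
  'disagree' -> no (count: 0)
  'unfair' -> YES, starts with 'un' (count: 1)
  'unhappy' -> YES, starts with 'un' (count: 2)
  'preheat' -> no (count: 2)
  'dog' -> no (count: 2)
  'unlike' -> YES, starts with 'un' (count: 3)
  'dislike' -> no (count: 3)
Total with prefix 'un': 3

3


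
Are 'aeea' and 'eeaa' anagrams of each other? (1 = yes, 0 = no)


Sort characters of 'aeea': 'aaee'
Sort characters of 'eeaa': 'aaee'
Sorted forms match -> they ARE anagrams
Result: 1

1


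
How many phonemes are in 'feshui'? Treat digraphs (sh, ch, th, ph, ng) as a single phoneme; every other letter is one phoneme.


Parsing 'feshui' greedily, digraphs first:
  'f' -> consonant phoneme (phonemes so far: 1)
  'e' -> vowel phoneme (phonemes so far: 2)
  'sh' -> digraph (1 consonant phoneme) (phonemes so far: 3)
  'u' -> vowel phoneme (phonemes so far: 4)
  'i' -> vowel phoneme (phonemes so far: 5)
Total phonemes: 5

5


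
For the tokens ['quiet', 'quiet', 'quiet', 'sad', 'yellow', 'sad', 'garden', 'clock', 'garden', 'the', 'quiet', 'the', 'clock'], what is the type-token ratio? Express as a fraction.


Tokens: 13
Unique types: ('clock', 'garden', 'quiet', 'sad', 'the', 'yellow') = 6
TTR = 6/13
Already in lowest terms.

6/13


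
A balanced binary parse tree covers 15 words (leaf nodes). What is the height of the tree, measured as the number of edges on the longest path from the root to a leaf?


In a balanced binary tree with n leaves the deepest leaf is ceil(log2(n)) edges below the root.
log2(15) = 3.9069
ceil(3.9069) = 4
height (edges) = 4

4


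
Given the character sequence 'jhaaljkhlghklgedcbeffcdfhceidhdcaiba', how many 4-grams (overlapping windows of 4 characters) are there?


String 'jhaaljkhlghklgedcbeffcdfhceidhdcaiba' has length L = 36.
Number of overlapping n-grams = L - n + 1
Substituting: 36 - 4 + 1 = 33

33


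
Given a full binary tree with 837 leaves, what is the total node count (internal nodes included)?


Leaf nodes (terminals): 837
Internal nodes = n - 1 = 837 - 1 = 836
Total = leaves + internal = 837 + 836 = 1673

1673


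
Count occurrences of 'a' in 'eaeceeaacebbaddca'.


Scanning 'eaeceeaacebbaddca' for 'a':
  Position 1: 'a' -> MATCH (count: 1)
  Position 6: 'a' -> MATCH (count: 2)
  Position 7: 'a' -> MATCH (count: 3)
  Position 12: 'a' -> MATCH (count: 4)
  Position 16: 'a' -> MATCH (count: 5)
Total occurrences of 'a': 5

5


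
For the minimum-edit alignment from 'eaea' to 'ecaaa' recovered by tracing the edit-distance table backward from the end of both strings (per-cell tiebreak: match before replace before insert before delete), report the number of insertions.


Edit distance = 2. Backtracking from cell (4, 5) with preference match > replace > insert > delete,
then listing the resulting alignment 'eaea' -> 'ecaaa' left to right:
  Step 1: keep 'e'
  Step 2: insert 'c' [insertion #1]
  Step 3: keep 'a'
  Step 4: replace e->a
  Step 5: keep 'a'
Total insertions: 1

1


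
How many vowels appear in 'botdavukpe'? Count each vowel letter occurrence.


Scanning each character of 'botdavukpe':
  Position 1: 'b' -> consonant (running count: 0)
  Position 2: 'o' -> vowel (running count: 1)
  Position 3: 't' -> consonant (running count: 1)
  Position 4: 'd' -> consonant (running count: 1)
  Position 5: 'a' -> vowel (running count: 2)
  Position 6: 'v' -> consonant (running count: 2)
  Position 7: 'u' -> vowel (running count: 3)
  Position 8: 'k' -> consonant (running count: 3)
  Position 9: 'p' -> consonant (running count: 3)
  Position 10: 'e' -> vowel (running count: 4)
Total vowels: 4

4


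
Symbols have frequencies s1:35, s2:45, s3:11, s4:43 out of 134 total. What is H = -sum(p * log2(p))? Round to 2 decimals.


Computing entropy H = -sum(p_i * log2(p_i)):
  s1: p = 35/134 = 0.2612, -p*log2(p) = 0.5059
  s2: p = 45/134 = 0.3358, -p*log2(p) = 0.5287
  s3: p = 11/134 = 0.0821, -p*log2(p) = 0.2961
  s4: p = 43/134 = 0.3209, -p*log2(p) = 0.5262
H = sum of terms = 1.8569
Rounded to 2 decimals: 1.86

1.86


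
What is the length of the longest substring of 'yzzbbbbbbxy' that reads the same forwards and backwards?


Scanning 'yzzbbbbbbxy' for palindromic substrings.
Substring at positions 3-8: 'bbbbbb'.
Check: reverse('bbbbbb') = 'bbbbbb' -> palindrome confirmed.
Neighbouring characters ('z' / 'x') break symmetry, so it cannot extend further.
No longer palindromic substring exists; longest length = 6

6


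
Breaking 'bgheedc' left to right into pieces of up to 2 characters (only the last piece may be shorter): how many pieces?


'bgheedc' has 7 characters.
Chunking with max size 2:
  Chunk 1: 'bg' (positions 0-1)
  Chunk 2: 'he' (positions 2-3)
  Chunk 3: 'ed' (positions 4-5)
  Chunk 4: 'c' (positions 6-6)
Total chunks: ceil(7 / 2) = 4

4


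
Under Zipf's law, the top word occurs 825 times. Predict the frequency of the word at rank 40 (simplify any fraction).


Zipf's law: freq(rank) = f1 / rank
f1 = 825, rank = 40
freq = 825 / 40
GCD(825, 40) = 5
Simplified: 165/8

165/8


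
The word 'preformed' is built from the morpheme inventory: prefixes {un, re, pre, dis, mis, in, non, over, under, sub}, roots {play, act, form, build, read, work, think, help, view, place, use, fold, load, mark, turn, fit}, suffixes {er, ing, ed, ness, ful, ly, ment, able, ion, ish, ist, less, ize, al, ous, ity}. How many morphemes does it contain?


Segmenting 'preformed' against the inventory:
  'pre' -> prefix (morpheme 1)
  'form' -> root (morpheme 2)
  'ed' -> suffix (morpheme 3)
Total morphemes: 3

3
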